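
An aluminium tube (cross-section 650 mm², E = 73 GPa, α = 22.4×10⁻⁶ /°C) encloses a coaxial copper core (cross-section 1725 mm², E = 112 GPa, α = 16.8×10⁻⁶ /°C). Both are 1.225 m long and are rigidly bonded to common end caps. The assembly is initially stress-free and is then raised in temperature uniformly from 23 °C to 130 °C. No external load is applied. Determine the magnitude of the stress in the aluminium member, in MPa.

σ ≈ 35.1 MPa (compressive)

Equilibrium of a rigid end plate with no external load gives equal and opposite internal forces ±P in the two members. Since α_{aluminium} > α_{copper}, heating drives the aluminium into compression and the copper into tension.
Setting the final lengths equal and cancelling L: (α₁ − α₂)ΔT = P/(A₁E₁) + P/(A₂E₂).
|α₁ − α₂|·ΔT = 5.6×10⁻⁶ × 107 = 0.0005992.
1/(A₁E₁) + 1/(A₂E₂) = 1/(650×73×10³) + 1/(1725×112×10³) = 2.625×10⁻⁸ N⁻¹.
So P = 0.0005992 / 2.625×10⁻⁸ = 22.83 kN.
σ_{aluminium} = P/A₁ = 22830/650 = 35.12 MPa, compressive.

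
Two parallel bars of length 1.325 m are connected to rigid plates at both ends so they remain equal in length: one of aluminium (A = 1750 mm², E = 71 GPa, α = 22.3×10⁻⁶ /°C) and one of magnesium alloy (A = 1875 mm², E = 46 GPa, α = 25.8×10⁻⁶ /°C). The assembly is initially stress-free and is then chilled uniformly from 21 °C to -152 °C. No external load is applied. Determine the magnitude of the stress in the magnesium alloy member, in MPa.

σ ≈ 16.4 MPa (tensile)

Both members must finish at the same length. With the larger α, the magnesium alloy tends to over-contract; the plates restrain it, putting the magnesium alloy in tension and the aluminium in compression. With no external load the two internal forces are equal and opposite, magnitude P.
Equating the net (thermal + elastic) strains gives |α₁ − α₂|·ΔT = P·[1/(A₁E₁) + 1/(A₂E₂)].
|α₁ − α₂|·ΔT = 3.5×10⁻⁶ × 173 = 0.0006055.
1/(A₁E₁) + 1/(A₂E₂) = 1/(1750×71×10³) + 1/(1875×46×10³) = 1.964×10⁻⁸ N⁻¹.
So P = 0.0006055 / 1.964×10⁻⁸ = 30.83 kN.
σ_{magnesium alloy} = P/A₂ = 30830/1875 = 16.44 MPa, tensile.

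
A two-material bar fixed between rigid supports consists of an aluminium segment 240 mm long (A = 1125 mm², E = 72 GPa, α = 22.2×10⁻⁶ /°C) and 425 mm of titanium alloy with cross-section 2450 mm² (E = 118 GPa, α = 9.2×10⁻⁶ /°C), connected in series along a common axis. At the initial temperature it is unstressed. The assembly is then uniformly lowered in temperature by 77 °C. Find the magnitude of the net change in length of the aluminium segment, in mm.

If the supports were absent, the total length change would be Σ αᵢΔT Lᵢ = 22.2×10⁻⁶×77×240 + 9.2×10⁻⁶×77×425 = 0.7113 mm.
The walls prevent any net length change, so an axial force P (same in every segment) develops. Compatibility: P · Σ Lᵢ/(AᵢEᵢ) = δ_free.
The series flexibility is Σ Lᵢ/(AᵢEᵢ) = 240/(1125×72×10³) + 425/(2450×118×10³) = 4.433×10⁻⁶ mm/N.
So P = 0.7113 / 4.433×10⁻⁶ = 160.5 kN, tensile.
For the aluminium segment, free thermal change = 22.2×10⁻⁶×77×240 = 0.4103 mm and elastic change from P = 160500×240/(1125×72×10³) = 0.4754 mm; these oppose, so the net change is 0.0652 mm (segment lengthens).

|ΔL| ≈ 0.0652 mm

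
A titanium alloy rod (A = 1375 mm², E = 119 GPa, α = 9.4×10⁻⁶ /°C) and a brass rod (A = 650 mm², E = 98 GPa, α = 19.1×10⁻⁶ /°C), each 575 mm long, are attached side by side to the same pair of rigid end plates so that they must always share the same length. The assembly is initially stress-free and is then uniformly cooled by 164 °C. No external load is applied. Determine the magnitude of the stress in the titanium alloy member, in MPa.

σ ≈ 53 MPa (compressive)

Equilibrium of a rigid end plate with no external load gives equal and opposite internal forces ±P in the two members. Since α_{brass} > α_{titanium alloy}, cooling drives the brass into tension and the titanium alloy into compression.
Equating the net (thermal + elastic) strains gives |α₁ − α₂|·ΔT = P·[1/(A₁E₁) + 1/(A₂E₂)].
|α₁ − α₂|·ΔT = 9.7×10⁻⁶ × 164 = 0.001591.
1/(A₁E₁) + 1/(A₂E₂) = 1/(1375×119×10³) + 1/(650×98×10³) = 2.181×10⁻⁸ N⁻¹.
So P = 0.001591 / 2.181×10⁻⁸ = 72.94 kN.
σ_{titanium alloy} = P/A₁ = 72940/1375 = 53.05 MPa, compressive.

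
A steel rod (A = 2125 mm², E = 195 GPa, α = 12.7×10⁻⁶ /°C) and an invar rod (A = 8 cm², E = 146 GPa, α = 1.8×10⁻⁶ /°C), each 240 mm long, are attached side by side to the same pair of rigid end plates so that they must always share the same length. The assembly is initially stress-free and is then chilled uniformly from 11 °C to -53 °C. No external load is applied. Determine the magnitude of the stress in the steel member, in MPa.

σ ≈ 29.9 MPa (tensile)

The steel has the larger α, so on cooling it would change length more than the invar if both were free. The rigid plates force a common final length, so the steel is put into tension and the invar into compression, with equal and opposite forces P (no external load).
Setting the final lengths equal and cancelling L: (α₁ − α₂)ΔT = P/(A₁E₁) + P/(A₂E₂).
|α₁ − α₂|·ΔT = 10.9×10⁻⁶ × 64 = 0.0006976.
1/(A₁E₁) + 1/(A₂E₂) = 1/(2125×195×10³) + 1/(800×146×10³) = 1.097×10⁻⁸ N⁻¹.
So P = 0.0006976 / 1.097×10⁻⁸ = 63.56 kN.
σ_{steel} = P/A₁ = 63560/2125 = 29.91 MPa, tensile.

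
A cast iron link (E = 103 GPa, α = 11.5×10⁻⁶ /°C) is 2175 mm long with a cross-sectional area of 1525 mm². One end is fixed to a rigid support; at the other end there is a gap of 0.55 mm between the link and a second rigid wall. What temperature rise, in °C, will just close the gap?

The gap closes when αΔT L = 0.55 mm, since the link is still unstressed at that instant.
ΔT = 0.55 / (11.5×10⁻⁶ × 2175) = 21.99 °C.

ΔT ≈ 22 °C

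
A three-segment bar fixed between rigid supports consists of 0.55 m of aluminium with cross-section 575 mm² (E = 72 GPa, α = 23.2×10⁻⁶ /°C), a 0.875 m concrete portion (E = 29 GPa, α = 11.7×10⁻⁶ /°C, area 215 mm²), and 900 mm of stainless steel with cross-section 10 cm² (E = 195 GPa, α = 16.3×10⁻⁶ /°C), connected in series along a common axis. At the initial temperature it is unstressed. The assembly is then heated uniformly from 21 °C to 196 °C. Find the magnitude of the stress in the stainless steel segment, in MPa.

If the supports were absent, the total length change would be Σ αᵢΔT Lᵢ = 23.2×10⁻⁶×175×550 + 11.7×10⁻⁶×175×875 + 16.3×10⁻⁶×175×900 = 6.592 mm.
Since the ends are fixed, an axial force P builds up, equal in every segment, with P · Σ Lᵢ/(AᵢEᵢ) = δ_free.
Σ Lᵢ/(AᵢEᵢ) = 550/(575×72×10³) + 875/(215×29×10³) + 900/(1000×195×10³) = 0.0001582 mm/N.
So P = 6.592 / 0.0001582 = 41.66 kN, compressive.
σ_{stainless steel} = P / A = 41660 / 1000 = 41.66 MPa.

σ ≈ 41.7 MPa (compressive)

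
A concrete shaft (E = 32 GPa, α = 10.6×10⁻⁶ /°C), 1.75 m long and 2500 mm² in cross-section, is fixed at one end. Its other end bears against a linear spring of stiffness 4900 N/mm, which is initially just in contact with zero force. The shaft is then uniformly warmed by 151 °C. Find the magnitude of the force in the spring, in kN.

The unrestrained thermal change is αΔT L = 10.6×10⁻⁶ × 151 × 1750 = 2.801 mm.
With a force P in the spring, the elastic change of the shaft is PL/(AE) and that of the spring is P/k; compatibility requires their sum to equal δ_free.
So P = δ_free / [L/(AE) + 1/k] = 2.801 / [ 1750/(2500×32×10³) + 1/(4900) ].
P = 2.801 / 0.000226 = 12400 N.

P ≈ 12.4 kN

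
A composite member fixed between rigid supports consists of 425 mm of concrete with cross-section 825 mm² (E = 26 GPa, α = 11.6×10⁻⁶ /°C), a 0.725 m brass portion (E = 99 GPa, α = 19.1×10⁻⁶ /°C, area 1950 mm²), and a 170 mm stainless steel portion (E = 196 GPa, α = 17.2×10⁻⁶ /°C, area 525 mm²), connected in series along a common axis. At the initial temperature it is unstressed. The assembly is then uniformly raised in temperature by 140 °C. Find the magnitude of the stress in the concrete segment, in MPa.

Free thermal expansion of the whole bar: Σ αᵢΔT Lᵢ = 11.6×10⁻⁶×140×425 + 19.1×10⁻⁶×140×725 + 17.2×10⁻⁶×140×170 = 3.038 mm.
The walls prevent any net length change, so an axial force P (same in every segment) develops. Compatibility: P · Σ Lᵢ/(AᵢEᵢ) = δ_free.
The series flexibility is Σ Lᵢ/(AᵢEᵢ) = 425/(825×26×10³) + 725/(1950×99×10³) + 170/(525×196×10³) = 2.522×10⁻⁵ mm/N.
P = 3.038 / 2.522×10⁻⁵ = 120500 N = 120.5 kN, compressive.
σ_{concrete} = P / A = 120500 / 825 = 146 MPa.

σ ≈ 146 MPa (compressive)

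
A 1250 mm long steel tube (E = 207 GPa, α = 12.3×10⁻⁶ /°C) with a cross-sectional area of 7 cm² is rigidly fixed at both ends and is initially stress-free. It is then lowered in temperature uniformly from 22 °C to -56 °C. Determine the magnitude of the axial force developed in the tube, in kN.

P ≈ 139 kN (tensile)

The ends cannot move, so σ = EαΔT = 207×10³ × 12.3×10⁻⁶ × 78 = 198.6 MPa.
Then P = σA = 198.6 × 700 mm² = 139 kN, tensile.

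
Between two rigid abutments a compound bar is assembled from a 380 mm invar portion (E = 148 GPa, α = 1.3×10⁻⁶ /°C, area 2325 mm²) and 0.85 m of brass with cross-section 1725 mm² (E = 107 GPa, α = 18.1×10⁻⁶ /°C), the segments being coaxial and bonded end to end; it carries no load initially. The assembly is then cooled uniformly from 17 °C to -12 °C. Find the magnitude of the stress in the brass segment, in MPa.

Free thermal contraction of the whole bar: Σ αᵢΔT Lᵢ = 1.3×10⁻⁶×29×380 + 18.1×10⁻⁶×29×850 = 0.4605 mm.
The rigid supports impose zero overall length change; the single axial force P common to all segments must satisfy P Σ Lᵢ/(AᵢEᵢ) = δ_free.
The series flexibility is Σ Lᵢ/(AᵢEᵢ) = 380/(2325×148×10³) + 850/(1725×107×10³) = 5.71×10⁻⁶ mm/N.
Hence P = δ_free / Σ(L/AE) = 0.4605/5.71×10⁻⁶ = 80.65 kN (tensile).
σ_{brass} = P / A = 80650 / 1725 = 46.76 MPa.

σ ≈ 46.8 MPa (tensile)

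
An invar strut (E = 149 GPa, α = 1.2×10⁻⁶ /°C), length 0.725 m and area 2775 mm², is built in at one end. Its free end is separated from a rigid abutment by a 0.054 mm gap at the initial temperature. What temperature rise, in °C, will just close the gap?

ΔT ≈ 62.1 °C

Contact occurs when the free expansion equals the gap: αΔT L = 0.054 mm.
So ΔT = g/(αL) = 0.054/(1.2×10⁻⁶ × 725) = 62.07 °C.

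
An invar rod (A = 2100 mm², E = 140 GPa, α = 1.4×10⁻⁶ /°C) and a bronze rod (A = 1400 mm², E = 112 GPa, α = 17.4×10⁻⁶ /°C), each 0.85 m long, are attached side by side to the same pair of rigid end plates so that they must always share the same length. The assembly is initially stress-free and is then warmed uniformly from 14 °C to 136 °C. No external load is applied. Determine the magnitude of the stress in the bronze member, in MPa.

σ ≈ 143 MPa (compressive)

Both members must finish at the same length. With the larger α, the bronze tends to over-expand; the plates restrain it, putting the bronze in compression and the invar in tension. With no external load the two internal forces are equal and opposite, magnitude P.
Equating the net (thermal + elastic) strains gives |α₁ − α₂|·ΔT = P·[1/(A₁E₁) + 1/(A₂E₂)].
|α₁ − α₂|·ΔT = 16×10⁻⁶ × 122 = 0.001952.
1/(A₁E₁) + 1/(A₂E₂) = 1/(2100×140×10³) + 1/(1400×112×10³) = 9.779×10⁻⁹ N⁻¹.
P = 0.001952 / 9.779×10⁻⁹ = 199600 N = 199.6 kN.
σ_{bronze} = P/A₂ = 199600/1400 = 142.6 MPa, compressive.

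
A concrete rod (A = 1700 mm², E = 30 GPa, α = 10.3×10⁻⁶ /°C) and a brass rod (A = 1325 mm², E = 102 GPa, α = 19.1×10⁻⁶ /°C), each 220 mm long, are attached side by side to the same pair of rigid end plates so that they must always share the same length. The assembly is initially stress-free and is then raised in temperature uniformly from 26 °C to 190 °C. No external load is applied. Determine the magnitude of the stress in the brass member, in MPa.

The brass has the larger α, so on heating it would change length more than the concrete if both were free. The rigid plates force a common final length, so the brass is put into compression and the concrete into tension, with equal and opposite forces P (no external load).
Setting the final lengths equal and cancelling L: (α₁ − α₂)ΔT = P/(A₁E₁) + P/(A₂E₂).
|α₁ − α₂|·ΔT = 8.8×10⁻⁶ × 164 = 0.001443.
1/(A₁E₁) + 1/(A₂E₂) = 1/(1700×30×10³) + 1/(1325×102×10³) = 2.701×10⁻⁸ N⁻¹.
So P = 0.001443 / 2.701×10⁻⁸ = 53.44 kN.
σ_{brass} = P/A₂ = 53440/1325 = 40.33 MPa, compressive.

σ ≈ 40.3 MPa (compressive)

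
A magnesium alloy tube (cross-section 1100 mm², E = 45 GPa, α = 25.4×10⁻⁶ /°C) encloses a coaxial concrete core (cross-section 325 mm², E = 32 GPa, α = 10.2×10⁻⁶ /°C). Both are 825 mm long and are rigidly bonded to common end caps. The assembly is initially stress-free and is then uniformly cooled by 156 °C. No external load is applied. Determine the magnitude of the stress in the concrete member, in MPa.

σ ≈ 62.7 MPa (compressive)

The magnesium alloy has the larger α, so on cooling it would change length more than the concrete if both were free. The rigid plates force a common final length, so the magnesium alloy is put into tension and the concrete into compression, with equal and opposite forces P (no external load).
Setting the final lengths equal and cancelling L: (α₁ − α₂)ΔT = P/(A₁E₁) + P/(A₂E₂).
|α₁ − α₂|·ΔT = 15.2×10⁻⁶ × 156 = 0.002371.
1/(A₁E₁) + 1/(A₂E₂) = 1/(1100×45×10³) + 1/(325×32×10³) = 1.164×10⁻⁷ N⁻¹.
So P = 0.002371 / 1.164×10⁻⁷ = 20.38 kN.
σ_{concrete} = P/A₂ = 20380/325 = 62.7 MPa, compressive.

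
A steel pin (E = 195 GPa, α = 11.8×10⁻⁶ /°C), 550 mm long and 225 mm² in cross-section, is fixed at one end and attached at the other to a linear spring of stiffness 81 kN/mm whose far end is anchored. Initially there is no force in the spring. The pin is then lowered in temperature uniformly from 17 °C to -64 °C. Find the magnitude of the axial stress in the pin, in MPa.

σ ≈ 93.9 MPa (tensile)

If the spring were absent the pin would shorten by αΔT L = 11.8×10⁻⁶ × 81 × 550 = 0.5257 mm.
With a force P in the spring, the elastic change of the pin is PL/(AE) and that of the spring is P/k; compatibility requires their sum to equal δ_free.
P [ L/(AE) + 1/k ] = δ_free → P [ 550/(225×195×10³) + 1/(81×10³) ] = 0.5257.
P = 0.5257 / 2.488×10⁻⁵ = 21130 N.
σ = P/A = 21130/225 = 93.9 MPa.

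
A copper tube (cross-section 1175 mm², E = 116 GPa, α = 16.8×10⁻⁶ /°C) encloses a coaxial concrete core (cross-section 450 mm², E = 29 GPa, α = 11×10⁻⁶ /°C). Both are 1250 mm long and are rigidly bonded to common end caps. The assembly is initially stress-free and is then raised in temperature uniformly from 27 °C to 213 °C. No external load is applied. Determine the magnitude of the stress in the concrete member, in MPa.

σ ≈ 28.6 MPa (tensile)

Both members must finish at the same length. With the larger α, the copper tends to over-expand; the plates restrain it, putting the copper in compression and the concrete in tension. With no external load the two internal forces are equal and opposite, magnitude P.
Setting the final lengths equal and cancelling L: (α₁ − α₂)ΔT = P/(A₁E₁) + P/(A₂E₂).
|α₁ − α₂|·ΔT = 5.8×10⁻⁶ × 186 = 0.001079.
1/(A₁E₁) + 1/(A₂E₂) = 1/(1175×116×10³) + 1/(450×29×10³) = 8.397×10⁻⁸ N⁻¹.
So P = 0.001079 / 8.397×10⁻⁸ = 12.85 kN.
σ_{concrete} = P/A₂ = 12850/450 = 28.55 MPa, tensile.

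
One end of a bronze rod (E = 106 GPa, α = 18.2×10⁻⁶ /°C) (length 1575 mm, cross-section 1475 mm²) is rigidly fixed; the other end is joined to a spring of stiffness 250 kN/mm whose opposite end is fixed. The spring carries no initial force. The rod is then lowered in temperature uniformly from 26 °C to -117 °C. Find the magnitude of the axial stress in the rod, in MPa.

Free thermal contraction: δ_free = αΔT L = 18.2×10⁻⁶ × 143 × 1575 = 4.099 mm.
With a force P in the spring, the elastic change of the rod is PL/(AE) and that of the spring is P/k; compatibility requires their sum to equal δ_free.
So P = δ_free / [L/(AE) + 1/k] = 4.099 / [ 1575/(1475×106×10³) + 1/(250×10³) ].
P = 4.099 / 1.407×10⁻⁵ = 291300 N.
σ = P/A = 291300/1475 = 197.5 MPa.

σ ≈ 197 MPa (tensile)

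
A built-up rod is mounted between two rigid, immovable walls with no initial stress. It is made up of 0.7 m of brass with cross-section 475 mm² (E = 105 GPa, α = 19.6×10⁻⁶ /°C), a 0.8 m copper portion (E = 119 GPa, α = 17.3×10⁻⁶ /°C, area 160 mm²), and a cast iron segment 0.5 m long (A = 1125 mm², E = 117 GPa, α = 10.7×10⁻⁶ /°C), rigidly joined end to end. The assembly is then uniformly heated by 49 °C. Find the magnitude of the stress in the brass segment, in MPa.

Free thermal expansion of the whole bar: Σ αᵢΔT Lᵢ = 19.6×10⁻⁶×49×700 + 17.3×10⁻⁶×49×800 + 10.7×10⁻⁶×49×500 = 1.613 mm.
Since the ends are fixed, an axial force P builds up, equal in every segment, with P · Σ Lᵢ/(AᵢEᵢ) = δ_free.
The series flexibility is Σ Lᵢ/(AᵢEᵢ) = 700/(475×105×10³) + 800/(160×119×10³) + 500/(1125×117×10³) = 5.985×10⁻⁵ mm/N.
So P = 1.613 / 5.985×10⁻⁵ = 26.94 kN, compressive.
σ_{brass} = P / A = 26940 / 475 = 56.72 MPa.

σ ≈ 56.7 MPa (compressive)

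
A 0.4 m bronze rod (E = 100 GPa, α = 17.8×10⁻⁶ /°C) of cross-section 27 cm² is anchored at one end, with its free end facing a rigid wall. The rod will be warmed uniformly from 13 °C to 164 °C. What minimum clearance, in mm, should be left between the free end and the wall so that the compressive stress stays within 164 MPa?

With no wall the rod would lengthen by αΔT L = 17.8×10⁻⁶ × 151 × 400 = 1.075 mm.
At the allowable stress the elastic shortening the wall may impose is σL/E = 164 × 400 / (100×10³) = 0.656 mm.
The gap must absorb the remainder: g_min = 1.075 − 0.656 = 0.4191 mm.

g ≈ 0.419 mm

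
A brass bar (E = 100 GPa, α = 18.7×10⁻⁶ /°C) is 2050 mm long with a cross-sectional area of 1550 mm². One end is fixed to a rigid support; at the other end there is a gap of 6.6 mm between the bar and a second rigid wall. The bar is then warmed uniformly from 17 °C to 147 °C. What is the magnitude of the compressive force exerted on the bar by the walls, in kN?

Unrestrained expansion: δ_free = αΔT L = 18.7×10⁻⁶ × 130 × 2050 = 4.984 mm.
Since δ_free = 4.98 mm is less than the 6.6 mm gap, the bar never touches the wall. No axial force develops.

P ≈ 0 kN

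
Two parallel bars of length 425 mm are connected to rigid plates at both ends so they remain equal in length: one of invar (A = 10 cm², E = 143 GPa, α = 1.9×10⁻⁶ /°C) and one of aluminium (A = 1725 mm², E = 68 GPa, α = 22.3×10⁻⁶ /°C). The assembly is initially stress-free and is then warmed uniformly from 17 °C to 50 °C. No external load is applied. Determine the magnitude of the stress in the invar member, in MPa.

The aluminium has the larger α, so on heating it would change length more than the invar if both were free. The rigid plates force a common final length, so the aluminium is put into compression and the invar into tension, with equal and opposite forces P (no external load).
Compatibility of the two members (thermal + elastic change equal): (α₁ − α₂)ΔT = P·[1/(A₁E₁) + 1/(A₂E₂)].
|α₁ − α₂|·ΔT = 20.4×10⁻⁶ × 33 = 0.0006732.
1/(A₁E₁) + 1/(A₂E₂) = 1/(1000×143×10³) + 1/(1725×68×10³) = 1.552×10⁻⁸ N⁻¹.
P = 0.0006732 / 1.552×10⁻⁸ = 43380 N = 43.38 kN.
σ_{invar} = P/A₁ = 43380/1000 = 43.38 MPa, tensile.

σ ≈ 43.4 MPa (tensile)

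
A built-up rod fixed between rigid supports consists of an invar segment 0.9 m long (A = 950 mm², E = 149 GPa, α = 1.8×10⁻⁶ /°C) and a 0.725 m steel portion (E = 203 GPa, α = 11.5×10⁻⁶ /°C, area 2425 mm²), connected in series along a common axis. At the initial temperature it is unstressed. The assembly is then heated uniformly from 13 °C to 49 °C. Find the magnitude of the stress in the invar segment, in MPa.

σ ≈ 48.2 MPa (compressive)

With the walls removed the bar would change length by δ_free = Σ αᵢΔT Lᵢ = 1.8×10⁻⁶×36×900 + 11.5×10⁻⁶×36×725 = 0.3585 mm.
The walls prevent any net length change, so an axial force P (same in every segment) develops. Compatibility: P · Σ Lᵢ/(AᵢEᵢ) = δ_free.
The series flexibility is Σ Lᵢ/(AᵢEᵢ) = 900/(950×149×10³) + 725/(2425×203×10³) = 7.831×10⁻⁶ mm/N.
P = 0.3585 / 7.831×10⁻⁶ = 45780 N = 45.78 kN, compressive.
σ_{invar} = P / A = 45780 / 950 = 48.19 MPa.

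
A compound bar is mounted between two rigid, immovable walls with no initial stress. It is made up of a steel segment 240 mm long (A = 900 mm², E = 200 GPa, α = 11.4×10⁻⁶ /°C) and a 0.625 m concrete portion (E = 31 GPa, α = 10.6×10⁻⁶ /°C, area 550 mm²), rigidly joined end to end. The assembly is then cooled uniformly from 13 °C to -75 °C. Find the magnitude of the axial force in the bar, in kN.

P ≈ 21.7 kN (tensile)

Free thermal contraction of the whole bar: Σ αᵢΔT Lᵢ = 11.4×10⁻⁶×88×240 + 10.6×10⁻⁶×88×625 = 0.8238 mm.
The rigid supports impose zero overall length change; the single axial force P common to all segments must satisfy P Σ Lᵢ/(AᵢEᵢ) = δ_free.
Σ Lᵢ/(AᵢEᵢ) = 240/(900×200×10³) + 625/(550×31×10³) = 3.799×10⁻⁵ mm/N.
P = 0.8238 / 3.799×10⁻⁵ = 21680 N = 21.68 kN, tensile.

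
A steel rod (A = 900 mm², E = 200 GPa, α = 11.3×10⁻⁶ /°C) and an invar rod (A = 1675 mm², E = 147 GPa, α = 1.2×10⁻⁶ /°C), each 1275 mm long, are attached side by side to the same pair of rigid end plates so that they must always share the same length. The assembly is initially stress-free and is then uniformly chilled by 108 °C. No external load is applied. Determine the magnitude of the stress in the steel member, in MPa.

The steel has the larger α, so on cooling it would change length more than the invar if both were free. The rigid plates force a common final length, so the steel is put into tension and the invar into compression, with equal and opposite forces P (no external load).
Compatibility of the two members (thermal + elastic change equal): (α₁ − α₂)ΔT = P·[1/(A₁E₁) + 1/(A₂E₂)].
|α₁ − α₂|·ΔT = 10.1×10⁻⁶ × 108 = 0.001091.
1/(A₁E₁) + 1/(A₂E₂) = 1/(900×200×10³) + 1/(1675×147×10³) = 9.617×10⁻⁹ N⁻¹.
So P = 0.001091 / 9.617×10⁻⁹ = 113.4 kN.
σ_{steel} = P/A₁ = 113400/900 = 126 MPa, tensile.

σ ≈ 126 MPa (tensile)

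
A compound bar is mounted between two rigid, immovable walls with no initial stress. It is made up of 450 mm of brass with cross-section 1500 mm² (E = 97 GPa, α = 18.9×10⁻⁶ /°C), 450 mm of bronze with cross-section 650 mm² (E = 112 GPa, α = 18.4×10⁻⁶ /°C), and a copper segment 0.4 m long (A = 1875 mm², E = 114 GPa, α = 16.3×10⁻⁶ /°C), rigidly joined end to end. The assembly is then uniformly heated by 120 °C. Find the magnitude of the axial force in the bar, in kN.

P ≈ 251 kN (compressive)

If the supports were absent, the total length change would be Σ αᵢΔT Lᵢ = 18.9×10⁻⁶×120×450 + 18.4×10⁻⁶×120×450 + 16.3×10⁻⁶×120×400 = 2.797 mm.
The walls prevent any net length change, so an axial force P (same in every segment) develops. Compatibility: P · Σ Lᵢ/(AᵢEᵢ) = δ_free.
Σ Lᵢ/(AᵢEᵢ) = 450/(1500×97×10³) + 450/(650×112×10³) + 400/(1875×114×10³) = 1.115×10⁻⁵ mm/N.
So P = 2.797 / 1.115×10⁻⁵ = 250.9 kN, compressive.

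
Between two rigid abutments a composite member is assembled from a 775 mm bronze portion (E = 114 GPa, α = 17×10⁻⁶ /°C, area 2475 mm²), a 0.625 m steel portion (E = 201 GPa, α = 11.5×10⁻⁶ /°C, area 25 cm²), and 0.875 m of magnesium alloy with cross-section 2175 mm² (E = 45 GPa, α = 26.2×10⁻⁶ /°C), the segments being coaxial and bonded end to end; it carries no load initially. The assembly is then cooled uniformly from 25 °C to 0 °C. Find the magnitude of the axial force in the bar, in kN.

P ≈ 83.7 kN (tensile)

If the supports were absent, the total length change would be Σ αᵢΔT Lᵢ = 17×10⁻⁶×25×775 + 11.5×10⁻⁶×25×625 + 26.2×10⁻⁶×25×875 = 1.082 mm.
The rigid supports impose zero overall length change; the single axial force P common to all segments must satisfy P Σ Lᵢ/(AᵢEᵢ) = δ_free.
Σ Lᵢ/(AᵢEᵢ) = 775/(2475×114×10³) + 625/(2500×201×10³) + 875/(2175×45×10³) = 1.293×10⁻⁵ mm/N.
So P = 1.082 / 1.293×10⁻⁵ = 83.69 kN, tensile.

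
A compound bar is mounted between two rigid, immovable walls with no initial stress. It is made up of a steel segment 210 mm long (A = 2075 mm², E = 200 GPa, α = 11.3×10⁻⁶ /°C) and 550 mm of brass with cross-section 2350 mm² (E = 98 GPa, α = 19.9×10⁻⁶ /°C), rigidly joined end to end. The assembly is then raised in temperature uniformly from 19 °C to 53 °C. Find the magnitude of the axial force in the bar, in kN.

If the supports were absent, the total length change would be Σ αᵢΔT Lᵢ = 11.3×10⁻⁶×34×210 + 19.9×10⁻⁶×34×550 = 0.4528 mm.
The walls prevent any net length change, so an axial force P (same in every segment) develops. Compatibility: P · Σ Lᵢ/(AᵢEᵢ) = δ_free.
Σ Lᵢ/(AᵢEᵢ) = 210/(2075×200×10³) + 550/(2350×98×10³) = 2.894×10⁻⁶ mm/N.
So P = 0.4528 / 2.894×10⁻⁶ = 156.5 kN, compressive.

P ≈ 156 kN (compressive)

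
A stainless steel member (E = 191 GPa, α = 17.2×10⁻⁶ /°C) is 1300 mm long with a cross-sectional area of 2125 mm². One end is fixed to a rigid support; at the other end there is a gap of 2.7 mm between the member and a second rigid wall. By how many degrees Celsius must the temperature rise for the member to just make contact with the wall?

The gap closes when αΔT L = 2.7 mm, since the member is still unstressed at that instant.
So ΔT = g/(αL) = 2.7/(17.2×10⁻⁶ × 1300) = 120.8 °C.

ΔT ≈ 121 °C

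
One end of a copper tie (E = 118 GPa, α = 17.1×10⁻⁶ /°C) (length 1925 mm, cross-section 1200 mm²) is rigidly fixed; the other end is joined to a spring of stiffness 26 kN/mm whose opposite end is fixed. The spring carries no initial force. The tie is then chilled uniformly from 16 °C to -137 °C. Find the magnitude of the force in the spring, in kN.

The unrestrained thermal change is αΔT L = 17.1×10⁻⁶ × 153 × 1925 = 5.036 mm.
With a force P in the spring, the elastic change of the tie is PL/(AE) and that of the spring is P/k; compatibility requires their sum to equal δ_free.
So P = δ_free / [L/(AE) + 1/k] = 5.036 / [ 1925/(1200×118×10³) + 1/(26×10³) ].
P = 5.036 / 5.206×10⁻⁵ = 96750 N.

P ≈ 96.7 kN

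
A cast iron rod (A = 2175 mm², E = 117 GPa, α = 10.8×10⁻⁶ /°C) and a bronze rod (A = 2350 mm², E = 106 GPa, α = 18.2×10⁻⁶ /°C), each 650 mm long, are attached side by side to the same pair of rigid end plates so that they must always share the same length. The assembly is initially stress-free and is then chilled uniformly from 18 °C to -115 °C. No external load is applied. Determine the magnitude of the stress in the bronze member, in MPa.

σ ≈ 52.7 MPa (tensile)

The bronze has the larger α, so on cooling it would change length more than the cast iron if both were free. The rigid plates force a common final length, so the bronze is put into tension and the cast iron into compression, with equal and opposite forces P (no external load).
Compatibility of the two members (thermal + elastic change equal): (α₁ − α₂)ΔT = P·[1/(A₁E₁) + 1/(A₂E₂)].
|α₁ − α₂|·ΔT = 7.4×10⁻⁶ × 133 = 0.0009842.
1/(A₁E₁) + 1/(A₂E₂) = 1/(2175×117×10³) + 1/(2350×106×10³) = 7.944×10⁻⁹ N⁻¹.
P = 0.0009842 / 7.944×10⁻⁹ = 123900 N = 123.9 kN.
σ_{bronze} = P/A₂ = 123900/2350 = 52.72 MPa, tensile.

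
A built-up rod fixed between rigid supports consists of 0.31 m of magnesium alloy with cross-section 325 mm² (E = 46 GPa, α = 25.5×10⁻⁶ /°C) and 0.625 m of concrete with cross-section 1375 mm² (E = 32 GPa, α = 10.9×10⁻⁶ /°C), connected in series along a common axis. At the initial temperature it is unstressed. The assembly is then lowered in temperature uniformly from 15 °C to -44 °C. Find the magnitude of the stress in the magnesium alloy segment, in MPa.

σ ≈ 76.5 MPa (tensile)

Free thermal contraction of the whole bar: Σ αᵢΔT Lᵢ = 25.5×10⁻⁶×59×310 + 10.9×10⁻⁶×59×625 = 0.8683 mm.
The rigid supports impose zero overall length change; the single axial force P common to all segments must satisfy P Σ Lᵢ/(AᵢEᵢ) = δ_free.
The series flexibility is Σ Lᵢ/(AᵢEᵢ) = 310/(325×46×10³) + 625/(1375×32×10³) = 3.494×10⁻⁵ mm/N.
P = 0.8683 / 3.494×10⁻⁵ = 24850 N = 24.85 kN, tensile.
σ_{magnesium alloy} = P / A = 24850 / 325 = 76.47 MPa.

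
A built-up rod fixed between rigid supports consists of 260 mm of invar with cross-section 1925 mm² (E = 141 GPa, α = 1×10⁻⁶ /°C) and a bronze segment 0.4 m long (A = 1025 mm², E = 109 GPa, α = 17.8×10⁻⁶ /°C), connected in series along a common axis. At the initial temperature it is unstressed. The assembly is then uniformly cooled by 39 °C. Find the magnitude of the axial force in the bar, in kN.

P ≈ 63.4 kN (tensile)

With the walls removed the bar would change length by δ_free = Σ αᵢΔT Lᵢ = 1×10⁻⁶×39×260 + 17.8×10⁻⁶×39×400 = 0.2878 mm.
Since the ends are fixed, an axial force P builds up, equal in every segment, with P · Σ Lᵢ/(AᵢEᵢ) = δ_free.
Σ Lᵢ/(AᵢEᵢ) = 260/(1925×141×10³) + 400/(1025×109×10³) = 4.538×10⁻⁶ mm/N.
Hence P = δ_free / Σ(L/AE) = 0.2878/4.538×10⁻⁶ = 63.42 kN (tensile).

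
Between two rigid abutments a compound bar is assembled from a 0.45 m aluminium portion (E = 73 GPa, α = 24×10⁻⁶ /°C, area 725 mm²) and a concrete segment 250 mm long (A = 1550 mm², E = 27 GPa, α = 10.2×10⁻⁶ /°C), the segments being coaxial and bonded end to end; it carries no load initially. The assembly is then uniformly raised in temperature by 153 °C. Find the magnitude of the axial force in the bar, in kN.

If the supports were absent, the total length change would be Σ αᵢΔT Lᵢ = 24×10⁻⁶×153×450 + 10.2×10⁻⁶×153×250 = 2.043 mm.
Since the ends are fixed, an axial force P builds up, equal in every segment, with P · Σ Lᵢ/(AᵢEᵢ) = δ_free.
The series flexibility is Σ Lᵢ/(AᵢEᵢ) = 450/(725×73×10³) + 250/(1550×27×10³) = 1.448×10⁻⁵ mm/N.
Hence P = δ_free / Σ(L/AE) = 2.043/1.448×10⁻⁵ = 141.1 kN (compressive).

P ≈ 141 kN (compressive)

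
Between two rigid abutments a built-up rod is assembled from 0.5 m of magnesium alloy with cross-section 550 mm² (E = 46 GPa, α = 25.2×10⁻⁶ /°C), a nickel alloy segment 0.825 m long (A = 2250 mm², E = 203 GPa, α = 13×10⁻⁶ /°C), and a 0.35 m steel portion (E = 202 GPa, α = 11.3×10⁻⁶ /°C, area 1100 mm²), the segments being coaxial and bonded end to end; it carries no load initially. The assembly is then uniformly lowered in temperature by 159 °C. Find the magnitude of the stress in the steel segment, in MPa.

With the walls removed the bar would change length by δ_free = Σ αᵢΔT Lᵢ = 25.2×10⁻⁶×159×500 + 13×10⁻⁶×159×825 + 11.3×10⁻⁶×159×350 = 4.338 mm.
Since the ends are fixed, an axial force P builds up, equal in every segment, with P · Σ Lᵢ/(AᵢEᵢ) = δ_free.
Σ Lᵢ/(AᵢEᵢ) = 500/(550×46×10³) + 825/(2250×203×10³) + 350/(1100×202×10³) = 2.314×10⁻⁵ mm/N.
Hence P = δ_free / Σ(L/AE) = 4.338/2.314×10⁻⁵ = 187.4 kN (tensile).
σ_{steel} = P / A = 187400 / 1100 = 170.4 MPa.

σ ≈ 170 MPa (tensile)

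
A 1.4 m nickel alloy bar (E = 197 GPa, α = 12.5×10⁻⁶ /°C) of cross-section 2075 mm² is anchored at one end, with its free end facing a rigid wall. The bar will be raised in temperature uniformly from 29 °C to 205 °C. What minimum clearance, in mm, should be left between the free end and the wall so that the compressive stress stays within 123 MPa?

Free expansion if unrestrained: δ_free = αΔT L = 12.5×10⁻⁶ × 176 × 1400 = 3.08 mm.
A stress of 123 MPa corresponds to the wall pushing the bar back by σL/E = 123×1400/(197×10³) = 0.8741 mm.
The gap must absorb the remainder: g_min = 3.08 − 0.8741 = 2.206 mm.

g ≈ 2.21 mm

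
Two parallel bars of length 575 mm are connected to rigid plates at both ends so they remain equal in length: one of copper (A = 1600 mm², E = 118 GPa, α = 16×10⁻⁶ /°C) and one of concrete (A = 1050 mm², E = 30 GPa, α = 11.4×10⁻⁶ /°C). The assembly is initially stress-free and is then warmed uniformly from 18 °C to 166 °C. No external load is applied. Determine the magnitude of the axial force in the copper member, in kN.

The copper has the larger α, so on heating it would change length more than the concrete if both were free. The rigid plates force a common final length, so the copper is put into compression and the concrete into tension, with equal and opposite forces P (no external load).
Setting the final lengths equal and cancelling L: (α₁ − α₂)ΔT = P/(A₁E₁) + P/(A₂E₂).
|α₁ − α₂|·ΔT = 4.6×10⁻⁶ × 148 = 0.0006808.
1/(A₁E₁) + 1/(A₂E₂) = 1/(1600×118×10³) + 1/(1050×30×10³) = 3.704×10⁻⁸ N⁻¹.
P = 0.0006808 / 3.704×10⁻⁸ = 18380 N = 18.38 kN.

P ≈ 18.4 kN (compressive in the copper)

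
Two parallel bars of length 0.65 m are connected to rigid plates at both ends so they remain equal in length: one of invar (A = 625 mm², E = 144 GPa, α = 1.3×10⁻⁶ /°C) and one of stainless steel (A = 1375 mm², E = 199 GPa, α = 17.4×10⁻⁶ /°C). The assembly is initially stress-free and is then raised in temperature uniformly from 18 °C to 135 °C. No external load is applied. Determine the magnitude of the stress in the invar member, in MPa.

σ ≈ 204 MPa (tensile)

Both members must finish at the same length. With the larger α, the stainless steel tends to over-expand; the plates restrain it, putting the stainless steel in compression and the invar in tension. With no external load the two internal forces are equal and opposite, magnitude P.
Setting the final lengths equal and cancelling L: (α₁ − α₂)ΔT = P/(A₁E₁) + P/(A₂E₂).
|α₁ − α₂|·ΔT = 16.1×10⁻⁶ × 117 = 0.001884.
1/(A₁E₁) + 1/(A₂E₂) = 1/(625×144×10³) + 1/(1375×199×10³) = 1.477×10⁻⁸ N⁻¹.
P = 0.001884 / 1.477×10⁻⁸ = 127600 N = 127.6 kN.
σ_{invar} = P/A₁ = 127600/625 = 204.1 MPa, tensile.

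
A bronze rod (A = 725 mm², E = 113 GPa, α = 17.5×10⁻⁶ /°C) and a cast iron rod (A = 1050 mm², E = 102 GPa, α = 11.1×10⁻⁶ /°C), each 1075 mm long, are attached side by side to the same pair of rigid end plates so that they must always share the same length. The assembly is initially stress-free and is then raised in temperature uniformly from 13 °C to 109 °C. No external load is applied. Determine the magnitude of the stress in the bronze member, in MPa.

σ ≈ 39.3 MPa (compressive)

Both members must finish at the same length. With the larger α, the bronze tends to over-expand; the plates restrain it, putting the bronze in compression and the cast iron in tension. With no external load the two internal forces are equal and opposite, magnitude P.
Compatibility of the two members (thermal + elastic change equal): (α₁ − α₂)ΔT = P·[1/(A₁E₁) + 1/(A₂E₂)].
|α₁ − α₂|·ΔT = 6.4×10⁻⁶ × 96 = 0.0006144.
1/(A₁E₁) + 1/(A₂E₂) = 1/(725×113×10³) + 1/(1050×102×10³) = 2.154×10⁻⁸ N⁻¹.
P = 0.0006144 / 2.154×10⁻⁸ = 28520 N = 28.52 kN.
σ_{bronze} = P/A₁ = 28520/725 = 39.34 MPa, compressive.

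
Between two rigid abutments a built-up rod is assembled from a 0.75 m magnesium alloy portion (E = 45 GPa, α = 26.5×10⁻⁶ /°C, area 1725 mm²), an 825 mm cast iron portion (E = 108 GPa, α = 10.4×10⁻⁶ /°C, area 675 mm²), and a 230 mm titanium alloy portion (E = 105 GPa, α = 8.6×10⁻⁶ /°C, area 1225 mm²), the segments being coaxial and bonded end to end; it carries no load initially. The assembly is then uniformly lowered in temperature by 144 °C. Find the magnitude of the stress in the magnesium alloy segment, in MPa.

σ ≈ 112 MPa (tensile)

If the supports were absent, the total length change would be Σ αᵢΔT Lᵢ = 26.5×10⁻⁶×144×750 + 10.4×10⁻⁶×144×825 + 8.6×10⁻⁶×144×230 = 4.382 mm.
Since the ends are fixed, an axial force P builds up, equal in every segment, with P · Σ Lᵢ/(AᵢEᵢ) = δ_free.
Σ Lᵢ/(AᵢEᵢ) = 750/(1725×45×10³) + 825/(675×108×10³) + 230/(1225×105×10³) = 2.277×10⁻⁵ mm/N.
Hence P = δ_free / Σ(L/AE) = 4.382/2.277×10⁻⁵ = 192.5 kN (tensile).
σ_{magnesium alloy} = P / A = 192500 / 1725 = 111.6 MPa.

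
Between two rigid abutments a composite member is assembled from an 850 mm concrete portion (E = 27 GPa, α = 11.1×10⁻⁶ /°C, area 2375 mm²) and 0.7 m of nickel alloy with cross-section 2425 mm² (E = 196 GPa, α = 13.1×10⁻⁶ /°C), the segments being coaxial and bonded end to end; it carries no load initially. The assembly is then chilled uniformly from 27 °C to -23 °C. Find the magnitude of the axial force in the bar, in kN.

Free thermal contraction of the whole bar: Σ αᵢΔT Lᵢ = 11.1×10⁻⁶×50×850 + 13.1×10⁻⁶×50×700 = 0.9302 mm.
The rigid supports impose zero overall length change; the single axial force P common to all segments must satisfy P Σ Lᵢ/(AᵢEᵢ) = δ_free.
Σ Lᵢ/(AᵢEᵢ) = 850/(2375×27×10³) + 700/(2425×196×10³) = 1.473×10⁻⁵ mm/N.
So P = 0.9302 / 1.473×10⁻⁵ = 63.16 kN, tensile.

P ≈ 63.2 kN (tensile)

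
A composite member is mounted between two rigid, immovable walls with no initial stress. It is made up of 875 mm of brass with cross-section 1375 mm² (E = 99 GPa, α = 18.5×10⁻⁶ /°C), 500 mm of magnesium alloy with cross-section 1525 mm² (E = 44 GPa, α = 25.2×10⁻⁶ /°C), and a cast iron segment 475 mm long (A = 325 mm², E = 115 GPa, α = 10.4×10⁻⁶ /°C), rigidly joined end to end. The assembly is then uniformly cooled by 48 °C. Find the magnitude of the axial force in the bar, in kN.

With the walls removed the bar would change length by δ_free = Σ αᵢΔT Lᵢ = 18.5×10⁻⁶×48×875 + 25.2×10⁻⁶×48×500 + 10.4×10⁻⁶×48×475 = 1.619 mm.
The walls prevent any net length change, so an axial force P (same in every segment) develops. Compatibility: P · Σ Lᵢ/(AᵢEᵢ) = δ_free.
Σ Lᵢ/(AᵢEᵢ) = 875/(1375×99×10³) + 500/(1525×44×10³) + 475/(325×115×10³) = 2.659×10⁻⁵ mm/N.
So P = 1.619 / 2.659×10⁻⁵ = 60.89 kN, tensile.

P ≈ 60.9 kN (tensile)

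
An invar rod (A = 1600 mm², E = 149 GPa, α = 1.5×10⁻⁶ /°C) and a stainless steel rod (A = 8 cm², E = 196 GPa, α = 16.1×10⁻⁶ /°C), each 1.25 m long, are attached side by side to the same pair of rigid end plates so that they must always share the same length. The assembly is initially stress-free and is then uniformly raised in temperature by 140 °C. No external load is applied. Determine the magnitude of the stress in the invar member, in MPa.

σ ≈ 121 MPa (tensile)

Both members must finish at the same length. With the larger α, the stainless steel tends to over-expand; the plates restrain it, putting the stainless steel in compression and the invar in tension. With no external load the two internal forces are equal and opposite, magnitude P.
Compatibility of the two members (thermal + elastic change equal): (α₁ − α₂)ΔT = P·[1/(A₁E₁) + 1/(A₂E₂)].
|α₁ − α₂|·ΔT = 14.6×10⁻⁶ × 140 = 0.002044.
1/(A₁E₁) + 1/(A₂E₂) = 1/(1600×149×10³) + 1/(800×196×10³) = 1.057×10⁻⁸ N⁻¹.
So P = 0.002044 / 1.057×10⁻⁸ = 193.3 kN.
σ_{invar} = P/A₁ = 193300/1600 = 120.8 MPa, tensile.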